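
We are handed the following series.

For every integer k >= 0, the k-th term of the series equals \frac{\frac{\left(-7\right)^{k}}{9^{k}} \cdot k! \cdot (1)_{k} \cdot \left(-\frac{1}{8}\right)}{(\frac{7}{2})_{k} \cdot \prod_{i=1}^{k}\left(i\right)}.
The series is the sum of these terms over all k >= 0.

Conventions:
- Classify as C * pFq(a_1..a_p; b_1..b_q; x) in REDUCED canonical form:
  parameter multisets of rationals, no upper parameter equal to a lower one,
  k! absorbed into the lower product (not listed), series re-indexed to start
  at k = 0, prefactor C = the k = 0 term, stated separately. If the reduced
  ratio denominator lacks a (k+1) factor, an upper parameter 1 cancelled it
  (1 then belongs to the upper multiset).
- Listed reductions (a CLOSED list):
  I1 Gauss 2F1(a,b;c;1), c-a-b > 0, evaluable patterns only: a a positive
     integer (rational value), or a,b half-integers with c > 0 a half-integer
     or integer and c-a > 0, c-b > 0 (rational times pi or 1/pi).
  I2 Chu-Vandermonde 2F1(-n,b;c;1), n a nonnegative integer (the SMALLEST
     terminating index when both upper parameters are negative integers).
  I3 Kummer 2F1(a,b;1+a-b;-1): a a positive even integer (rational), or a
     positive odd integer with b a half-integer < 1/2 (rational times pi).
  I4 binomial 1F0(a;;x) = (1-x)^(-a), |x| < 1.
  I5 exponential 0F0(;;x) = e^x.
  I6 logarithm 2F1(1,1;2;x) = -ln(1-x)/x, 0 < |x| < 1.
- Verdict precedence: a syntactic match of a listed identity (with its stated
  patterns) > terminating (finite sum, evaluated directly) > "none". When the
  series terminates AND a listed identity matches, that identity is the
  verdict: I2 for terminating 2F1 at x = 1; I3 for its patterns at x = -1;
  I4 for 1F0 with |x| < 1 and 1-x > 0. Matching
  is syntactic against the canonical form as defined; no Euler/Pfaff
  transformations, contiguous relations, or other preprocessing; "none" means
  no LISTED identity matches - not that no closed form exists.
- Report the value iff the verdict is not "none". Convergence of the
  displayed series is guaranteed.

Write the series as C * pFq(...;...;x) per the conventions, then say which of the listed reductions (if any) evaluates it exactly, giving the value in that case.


x = -\frac{7}{9} here; the reduced form reads 2F1, upper {1, 1}, lower {\frac{7}{2}}, C = -\frac{1}{8}. Verdict: no listed reduction: x = -\frac{7}{9} and upper {1, 1} fail every I1-I6 pattern.

Key step: from the first term -\frac{1}{8}: the product of the first k integers (C = -1/8) is k!.
Ratio: r(k) = -\frac{7}{9} * (k+1) (k+1) / [(k+\frac{7}{2}) (k+1)] - rational; roots negated = parameters, x = -\frac{7}{9}, C = -\frac{1}{8}.


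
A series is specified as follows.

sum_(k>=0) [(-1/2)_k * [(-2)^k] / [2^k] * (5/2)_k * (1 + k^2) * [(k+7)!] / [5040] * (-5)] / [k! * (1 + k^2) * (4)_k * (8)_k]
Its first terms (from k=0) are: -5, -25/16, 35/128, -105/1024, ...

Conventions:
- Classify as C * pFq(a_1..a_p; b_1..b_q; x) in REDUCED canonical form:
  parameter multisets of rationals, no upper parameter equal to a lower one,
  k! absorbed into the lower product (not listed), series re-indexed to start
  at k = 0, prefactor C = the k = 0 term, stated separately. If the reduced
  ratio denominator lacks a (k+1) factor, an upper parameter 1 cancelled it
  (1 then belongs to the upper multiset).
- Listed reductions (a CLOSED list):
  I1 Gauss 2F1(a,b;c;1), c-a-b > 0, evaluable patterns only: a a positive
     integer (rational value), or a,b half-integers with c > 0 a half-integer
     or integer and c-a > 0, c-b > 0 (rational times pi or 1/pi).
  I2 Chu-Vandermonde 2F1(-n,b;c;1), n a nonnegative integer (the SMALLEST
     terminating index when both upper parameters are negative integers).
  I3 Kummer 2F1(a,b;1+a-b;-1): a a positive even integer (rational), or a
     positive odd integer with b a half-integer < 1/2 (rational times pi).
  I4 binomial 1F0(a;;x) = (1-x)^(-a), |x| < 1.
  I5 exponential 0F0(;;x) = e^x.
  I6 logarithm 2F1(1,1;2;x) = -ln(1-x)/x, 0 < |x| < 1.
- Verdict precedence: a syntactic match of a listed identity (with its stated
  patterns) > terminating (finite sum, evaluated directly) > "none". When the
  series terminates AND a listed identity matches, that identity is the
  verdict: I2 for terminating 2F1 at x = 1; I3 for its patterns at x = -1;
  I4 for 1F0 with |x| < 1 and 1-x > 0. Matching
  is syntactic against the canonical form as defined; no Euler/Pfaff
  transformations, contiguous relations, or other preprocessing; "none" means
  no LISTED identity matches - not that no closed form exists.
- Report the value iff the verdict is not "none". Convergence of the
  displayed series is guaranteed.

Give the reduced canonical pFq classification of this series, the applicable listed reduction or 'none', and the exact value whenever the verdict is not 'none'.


At argument -1: a 2F1 with upper {-1/2, 5/2}, lower {4}, scaled by C = -5. Verdict: none (x = -1): each listed identity misses the multisets {-1/2, 5/2} ; {4}.

Structural cue: from the first term -5: k^2 + 1 divides numerator and denominator alike; prefactor -5 after cancelling.
Ratio: r(k) = (-1) * (k-1/2) (k+5/2) / [(k+4) (k+1)] - rational in k, leading ratio (-1); with t_0 = -5, classification follows.


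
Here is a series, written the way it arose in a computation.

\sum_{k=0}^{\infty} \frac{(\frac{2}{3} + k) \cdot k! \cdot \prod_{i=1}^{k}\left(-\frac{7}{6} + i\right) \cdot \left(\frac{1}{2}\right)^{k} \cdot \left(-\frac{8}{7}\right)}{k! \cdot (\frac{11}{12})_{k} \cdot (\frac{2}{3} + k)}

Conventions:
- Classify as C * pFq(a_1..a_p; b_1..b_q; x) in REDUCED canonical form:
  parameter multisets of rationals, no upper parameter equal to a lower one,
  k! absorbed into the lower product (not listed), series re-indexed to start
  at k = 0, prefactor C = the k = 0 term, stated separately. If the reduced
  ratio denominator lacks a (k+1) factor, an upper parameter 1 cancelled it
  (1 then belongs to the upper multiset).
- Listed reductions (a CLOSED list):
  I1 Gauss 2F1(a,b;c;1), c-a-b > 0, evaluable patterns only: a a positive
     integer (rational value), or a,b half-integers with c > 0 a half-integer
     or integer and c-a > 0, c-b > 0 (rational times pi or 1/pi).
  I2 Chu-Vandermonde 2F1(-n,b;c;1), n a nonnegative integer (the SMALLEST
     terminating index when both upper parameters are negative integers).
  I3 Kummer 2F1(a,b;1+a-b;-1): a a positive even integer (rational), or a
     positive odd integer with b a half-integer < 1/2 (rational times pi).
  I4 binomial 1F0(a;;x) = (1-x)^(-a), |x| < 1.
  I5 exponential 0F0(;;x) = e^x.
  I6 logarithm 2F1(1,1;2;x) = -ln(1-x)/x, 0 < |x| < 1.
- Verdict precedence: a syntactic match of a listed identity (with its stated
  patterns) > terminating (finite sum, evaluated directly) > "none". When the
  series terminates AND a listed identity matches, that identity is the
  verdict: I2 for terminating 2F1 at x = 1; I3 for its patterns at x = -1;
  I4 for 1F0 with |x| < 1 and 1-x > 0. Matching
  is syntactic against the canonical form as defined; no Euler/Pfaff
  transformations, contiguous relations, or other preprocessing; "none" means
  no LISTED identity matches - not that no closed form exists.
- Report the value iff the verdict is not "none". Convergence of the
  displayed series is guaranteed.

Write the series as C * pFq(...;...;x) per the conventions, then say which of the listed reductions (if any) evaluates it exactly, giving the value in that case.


x = \frac{1}{2} here; the reduced form reads 2F1, upper {-\frac{1}{6}, 1}, lower {\frac{11}{12}}, C = -\frac{8}{7}. Verdict: none (x = \frac{1}{2}): each listed identity misses the multisets {-\frac{1}{6}, 1} ; {\frac{11}{12}}.

The tell: from the first term -\frac{8}{7}: striking the common factor k + 2/3 reduces the term (C = -8/7).
Ratio: r(k) = \frac{1}{2} * (k-\frac{1}{6}) (k+1) / [(k+\frac{11}{12}) (k+1)] ; factor over Q: parameters, x = \frac{1}{2}, and C = -\frac{8}{7}.


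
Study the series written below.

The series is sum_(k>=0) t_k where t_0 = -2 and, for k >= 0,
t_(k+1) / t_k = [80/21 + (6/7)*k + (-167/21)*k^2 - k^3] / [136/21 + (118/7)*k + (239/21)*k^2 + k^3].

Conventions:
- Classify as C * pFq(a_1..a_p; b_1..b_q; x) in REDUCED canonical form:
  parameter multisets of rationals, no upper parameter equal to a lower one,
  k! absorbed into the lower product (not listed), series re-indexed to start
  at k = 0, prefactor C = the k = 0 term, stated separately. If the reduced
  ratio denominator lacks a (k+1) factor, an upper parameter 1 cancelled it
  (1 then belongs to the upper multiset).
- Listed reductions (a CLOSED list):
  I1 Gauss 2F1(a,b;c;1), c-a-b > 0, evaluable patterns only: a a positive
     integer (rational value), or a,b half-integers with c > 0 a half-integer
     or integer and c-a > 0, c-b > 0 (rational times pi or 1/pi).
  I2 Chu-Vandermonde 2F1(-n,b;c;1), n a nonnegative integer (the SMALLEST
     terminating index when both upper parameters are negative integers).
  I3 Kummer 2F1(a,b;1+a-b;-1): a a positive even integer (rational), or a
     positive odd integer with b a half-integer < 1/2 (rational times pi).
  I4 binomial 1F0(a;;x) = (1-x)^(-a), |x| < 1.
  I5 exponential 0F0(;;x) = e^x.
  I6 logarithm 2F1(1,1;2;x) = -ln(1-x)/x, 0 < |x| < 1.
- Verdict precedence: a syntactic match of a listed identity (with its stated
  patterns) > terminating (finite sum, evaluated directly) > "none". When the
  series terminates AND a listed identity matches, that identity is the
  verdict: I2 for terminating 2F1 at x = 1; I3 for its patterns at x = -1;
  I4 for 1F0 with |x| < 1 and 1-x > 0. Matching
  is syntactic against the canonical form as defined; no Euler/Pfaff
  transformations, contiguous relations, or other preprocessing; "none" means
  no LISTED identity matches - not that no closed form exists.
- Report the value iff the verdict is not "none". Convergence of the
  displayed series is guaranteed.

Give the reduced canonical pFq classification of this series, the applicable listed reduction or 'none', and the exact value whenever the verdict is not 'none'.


At argument -1: a 2F1 with upper {-5/7, 8}, lower {68/7}, scaled by C = -2. Verdict at x = -1: the Kummer evaluation I3 matches (x = -1; c = 68/7 equals 1+a-b for upper {-5/7, 8}: listed pattern). Exact value: -51606/16807.

The tell: x = (-1) and the ratio is unreduced: k + 2/3 divides both sides (C = -2).
Ratio: r(k) = (-1) * (k-5/7) (k+8) / [(k+68/7) (k+1)] - poly over poly, x = (-1) from leading terms; C = -2 at k = 0.


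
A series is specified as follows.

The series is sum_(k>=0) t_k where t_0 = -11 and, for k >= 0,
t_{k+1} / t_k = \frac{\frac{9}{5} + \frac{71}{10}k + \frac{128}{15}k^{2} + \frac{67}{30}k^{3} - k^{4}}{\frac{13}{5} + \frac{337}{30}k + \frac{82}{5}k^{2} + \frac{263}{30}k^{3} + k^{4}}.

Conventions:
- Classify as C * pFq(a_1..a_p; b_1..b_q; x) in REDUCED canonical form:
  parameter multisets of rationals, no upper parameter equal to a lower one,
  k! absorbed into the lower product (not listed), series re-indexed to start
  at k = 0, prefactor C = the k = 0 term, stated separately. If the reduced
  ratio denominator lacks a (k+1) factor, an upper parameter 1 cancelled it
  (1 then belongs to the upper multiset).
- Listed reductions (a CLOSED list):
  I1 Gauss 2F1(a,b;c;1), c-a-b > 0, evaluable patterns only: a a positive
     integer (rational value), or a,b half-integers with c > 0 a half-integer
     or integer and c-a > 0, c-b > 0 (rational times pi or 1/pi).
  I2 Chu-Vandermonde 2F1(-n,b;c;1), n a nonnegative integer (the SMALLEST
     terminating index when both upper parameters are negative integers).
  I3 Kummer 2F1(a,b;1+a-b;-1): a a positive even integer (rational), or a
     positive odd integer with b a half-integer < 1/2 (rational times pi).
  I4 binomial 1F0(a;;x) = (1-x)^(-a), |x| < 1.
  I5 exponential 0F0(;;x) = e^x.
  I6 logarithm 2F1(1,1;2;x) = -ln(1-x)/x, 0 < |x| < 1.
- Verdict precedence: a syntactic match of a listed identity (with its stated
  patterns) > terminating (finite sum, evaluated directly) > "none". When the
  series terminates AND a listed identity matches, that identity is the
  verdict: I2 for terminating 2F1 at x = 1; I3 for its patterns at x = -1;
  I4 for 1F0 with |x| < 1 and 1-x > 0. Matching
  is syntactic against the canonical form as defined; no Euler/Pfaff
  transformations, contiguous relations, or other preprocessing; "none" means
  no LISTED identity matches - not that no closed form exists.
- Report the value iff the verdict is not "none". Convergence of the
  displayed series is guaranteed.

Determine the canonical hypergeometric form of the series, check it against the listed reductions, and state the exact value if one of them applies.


The series (x = -1) is 2F1: upper {-\frac{9}{2}, 1}, lower {\frac{13}{2}}, prefactor -11. Verdict: Kummer's theorem (I3) matches (x = -1; c = \frac{13}{2} equals 1+a-b for upper {-\frac{9}{2}, 1}: listed pattern). Exact value: \left(-\frac{7623}{1024}\right) \cdot \pi.

First insight: with t_0 = -11, roots of the ratio polynomials (C = -11) are the negated parameters.
Consecutive-term ratio: r(k) = -1 * (k-\frac{9}{2}) (k+1) / [(k+\frac{13}{2}) (k+1)] - rational; roots negated = parameters, x = -1, C = -11.


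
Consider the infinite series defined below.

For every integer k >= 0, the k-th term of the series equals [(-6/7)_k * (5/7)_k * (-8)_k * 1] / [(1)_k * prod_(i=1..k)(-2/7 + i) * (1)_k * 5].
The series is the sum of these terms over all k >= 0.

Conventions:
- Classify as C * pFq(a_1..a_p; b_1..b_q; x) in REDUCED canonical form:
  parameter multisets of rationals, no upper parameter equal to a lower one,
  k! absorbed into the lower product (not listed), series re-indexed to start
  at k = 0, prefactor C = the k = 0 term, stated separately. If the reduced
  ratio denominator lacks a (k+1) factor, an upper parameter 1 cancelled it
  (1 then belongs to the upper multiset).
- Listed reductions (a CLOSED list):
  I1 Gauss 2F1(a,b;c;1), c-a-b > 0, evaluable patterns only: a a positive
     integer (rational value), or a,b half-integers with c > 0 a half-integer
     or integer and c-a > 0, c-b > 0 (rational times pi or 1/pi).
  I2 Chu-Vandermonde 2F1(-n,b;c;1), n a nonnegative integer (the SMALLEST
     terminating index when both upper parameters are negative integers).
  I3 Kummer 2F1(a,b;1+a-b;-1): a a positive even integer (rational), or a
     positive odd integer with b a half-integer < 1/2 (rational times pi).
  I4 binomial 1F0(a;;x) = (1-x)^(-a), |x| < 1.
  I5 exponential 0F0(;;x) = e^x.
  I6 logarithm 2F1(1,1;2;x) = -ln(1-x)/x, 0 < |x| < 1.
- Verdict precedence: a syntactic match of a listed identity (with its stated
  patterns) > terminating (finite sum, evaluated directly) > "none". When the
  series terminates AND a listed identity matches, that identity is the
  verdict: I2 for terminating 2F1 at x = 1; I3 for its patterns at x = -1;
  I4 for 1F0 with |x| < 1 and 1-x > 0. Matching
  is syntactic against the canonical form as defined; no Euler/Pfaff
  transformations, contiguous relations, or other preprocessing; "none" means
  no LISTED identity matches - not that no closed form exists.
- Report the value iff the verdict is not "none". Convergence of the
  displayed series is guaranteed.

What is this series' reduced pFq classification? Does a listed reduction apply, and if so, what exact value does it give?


Key step: from the first term 1/5: the constant factors (C = 1/5) combine into one prefactor.
Step ratio: r(k) = 1 * (k-8) (k-6/7) / [(k+1) (k+1)] - rational; roots negated = parameters, x = 1, C = 1/5.

Classification (C = 1/5): 2F1 with upper {-8, -6/7}, lower {1}, argument x = 1. Verdict: Chu-Vandermonde (I2) matches (terminating 2F1 at x = 1 with n = 8, b = -6/7, c = 1). Value: 55616418/40353607.


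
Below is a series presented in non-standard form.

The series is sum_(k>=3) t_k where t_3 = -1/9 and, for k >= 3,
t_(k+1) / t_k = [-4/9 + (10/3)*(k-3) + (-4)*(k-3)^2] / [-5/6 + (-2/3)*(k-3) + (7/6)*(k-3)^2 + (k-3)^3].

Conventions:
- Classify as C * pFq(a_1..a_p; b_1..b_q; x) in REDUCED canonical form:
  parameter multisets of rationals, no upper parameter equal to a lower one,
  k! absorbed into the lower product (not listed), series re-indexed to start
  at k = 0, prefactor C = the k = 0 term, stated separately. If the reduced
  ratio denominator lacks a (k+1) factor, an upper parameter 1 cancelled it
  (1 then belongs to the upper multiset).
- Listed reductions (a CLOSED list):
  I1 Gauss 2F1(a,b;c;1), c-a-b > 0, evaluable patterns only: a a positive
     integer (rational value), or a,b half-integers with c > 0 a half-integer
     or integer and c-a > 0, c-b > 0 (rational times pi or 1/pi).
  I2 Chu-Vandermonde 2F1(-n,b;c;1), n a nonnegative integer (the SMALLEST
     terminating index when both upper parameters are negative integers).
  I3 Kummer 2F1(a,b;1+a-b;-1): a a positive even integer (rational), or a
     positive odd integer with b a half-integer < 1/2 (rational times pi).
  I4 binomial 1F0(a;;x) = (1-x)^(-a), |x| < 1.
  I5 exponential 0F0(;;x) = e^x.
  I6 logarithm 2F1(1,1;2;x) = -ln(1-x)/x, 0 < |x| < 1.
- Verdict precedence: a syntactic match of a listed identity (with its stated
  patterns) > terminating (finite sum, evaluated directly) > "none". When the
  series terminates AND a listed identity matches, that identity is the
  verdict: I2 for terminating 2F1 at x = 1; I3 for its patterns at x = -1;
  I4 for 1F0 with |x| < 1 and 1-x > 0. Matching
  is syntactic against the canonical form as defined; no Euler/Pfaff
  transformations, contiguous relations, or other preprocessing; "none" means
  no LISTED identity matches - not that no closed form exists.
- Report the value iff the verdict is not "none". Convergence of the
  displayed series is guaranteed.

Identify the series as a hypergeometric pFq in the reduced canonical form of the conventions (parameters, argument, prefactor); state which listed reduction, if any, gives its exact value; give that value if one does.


Classification (C = -1/9): 2F2 with upper {-2/3, -1/6}, lower {-5/6, 1}, argument x = -4. Verdict: none - this 2F2 at x = -4 matches no listed pattern, and upper {-2/3, -1/6} holds no stopper.

Key step: t_0 being -1/9, the expanded ratio factors over Q; prefactor -1/9, roots give parameters.
Ratio: r(k) = (-4) * (k-2/3) (k-1/6) / [(k-5/6) (k+1) (k+1)] - poly over poly, x = (-4) from leading terms; C = -1/9 at k = 0.


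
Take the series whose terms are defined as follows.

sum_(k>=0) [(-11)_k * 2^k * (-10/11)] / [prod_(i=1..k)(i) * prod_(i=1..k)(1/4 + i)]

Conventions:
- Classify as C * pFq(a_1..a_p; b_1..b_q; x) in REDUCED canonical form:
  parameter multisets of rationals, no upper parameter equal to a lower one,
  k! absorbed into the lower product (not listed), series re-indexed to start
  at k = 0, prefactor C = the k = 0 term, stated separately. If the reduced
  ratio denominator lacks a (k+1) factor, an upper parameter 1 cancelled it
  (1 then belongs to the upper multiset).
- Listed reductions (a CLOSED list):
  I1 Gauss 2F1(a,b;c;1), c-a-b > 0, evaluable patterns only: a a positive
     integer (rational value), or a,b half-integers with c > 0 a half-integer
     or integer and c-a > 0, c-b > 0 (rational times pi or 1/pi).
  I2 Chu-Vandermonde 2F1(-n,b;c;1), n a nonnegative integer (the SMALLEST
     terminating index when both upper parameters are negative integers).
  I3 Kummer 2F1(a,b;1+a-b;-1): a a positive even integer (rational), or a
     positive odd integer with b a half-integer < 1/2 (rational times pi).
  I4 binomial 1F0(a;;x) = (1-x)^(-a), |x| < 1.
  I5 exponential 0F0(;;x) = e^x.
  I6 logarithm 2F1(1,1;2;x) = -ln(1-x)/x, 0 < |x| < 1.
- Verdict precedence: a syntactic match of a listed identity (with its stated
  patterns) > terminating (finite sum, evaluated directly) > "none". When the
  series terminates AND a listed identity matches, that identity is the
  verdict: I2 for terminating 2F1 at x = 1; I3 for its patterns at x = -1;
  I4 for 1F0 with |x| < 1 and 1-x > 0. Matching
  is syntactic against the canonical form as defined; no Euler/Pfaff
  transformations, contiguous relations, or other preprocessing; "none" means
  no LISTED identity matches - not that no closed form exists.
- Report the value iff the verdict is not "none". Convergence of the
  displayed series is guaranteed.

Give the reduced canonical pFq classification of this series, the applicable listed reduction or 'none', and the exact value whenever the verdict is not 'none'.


Reduced: x = 2, 1F1, upper = {-11}, lower = {5/4}, C = -10/11. Verdict: terminating at k = 11: the factor (-11)_k kills every later term; summing the 12 survivors is exact. Value: 21400861455442/107200982084625.

Key observation: x = 2 and the product of the first k integers (C = -10/11) is k!.
Ratio: r(k) = 2 * (k-11) / [(k+5/4) (k+1)] - rational; roots negated = parameters, x = 2, C = -10/11.


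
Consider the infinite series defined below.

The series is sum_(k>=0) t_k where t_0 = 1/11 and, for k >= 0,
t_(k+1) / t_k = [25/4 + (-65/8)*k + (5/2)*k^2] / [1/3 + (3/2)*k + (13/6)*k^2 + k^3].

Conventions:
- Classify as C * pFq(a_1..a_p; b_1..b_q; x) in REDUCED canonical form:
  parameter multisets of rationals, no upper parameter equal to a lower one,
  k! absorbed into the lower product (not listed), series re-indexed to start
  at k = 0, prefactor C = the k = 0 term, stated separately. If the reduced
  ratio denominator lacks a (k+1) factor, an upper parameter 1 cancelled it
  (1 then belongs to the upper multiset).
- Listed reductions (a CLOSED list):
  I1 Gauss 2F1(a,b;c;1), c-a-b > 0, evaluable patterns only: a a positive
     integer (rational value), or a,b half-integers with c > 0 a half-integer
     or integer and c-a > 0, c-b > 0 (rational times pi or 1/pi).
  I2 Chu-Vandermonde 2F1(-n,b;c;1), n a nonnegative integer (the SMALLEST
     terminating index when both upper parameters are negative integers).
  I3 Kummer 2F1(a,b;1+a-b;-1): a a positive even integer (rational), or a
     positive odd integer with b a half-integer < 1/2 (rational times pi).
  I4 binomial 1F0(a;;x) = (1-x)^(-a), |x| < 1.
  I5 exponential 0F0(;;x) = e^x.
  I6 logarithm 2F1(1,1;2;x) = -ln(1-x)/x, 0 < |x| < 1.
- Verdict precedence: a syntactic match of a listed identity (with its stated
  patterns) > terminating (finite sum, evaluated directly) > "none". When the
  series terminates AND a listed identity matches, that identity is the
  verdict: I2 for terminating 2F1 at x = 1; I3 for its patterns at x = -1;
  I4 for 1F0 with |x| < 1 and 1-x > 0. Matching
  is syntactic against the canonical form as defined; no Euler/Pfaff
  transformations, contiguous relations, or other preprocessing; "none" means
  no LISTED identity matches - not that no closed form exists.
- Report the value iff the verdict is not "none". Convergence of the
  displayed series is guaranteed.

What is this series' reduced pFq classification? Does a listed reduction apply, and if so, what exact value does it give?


At argument 5/2: a 2F2 with upper {-2, -5/4}, lower {1/2, 2/3}, scaled by C = 1/11. Verdict: terminating - the sum ends at index 2 because -2 is a negative integer; exact evaluation follows. Value: 707/352.

Key step: from the first term 1/11: roots of the ratio polynomials (C = 1/11) are the negated parameters.
Adjacent-term ratio: r(k) = (5/2) * (k-2) (k-5/4) / [(k+1/2) (k+2/3) (k+1)] - rational; roots negated = parameters, x = (5/2), C = 1/11.


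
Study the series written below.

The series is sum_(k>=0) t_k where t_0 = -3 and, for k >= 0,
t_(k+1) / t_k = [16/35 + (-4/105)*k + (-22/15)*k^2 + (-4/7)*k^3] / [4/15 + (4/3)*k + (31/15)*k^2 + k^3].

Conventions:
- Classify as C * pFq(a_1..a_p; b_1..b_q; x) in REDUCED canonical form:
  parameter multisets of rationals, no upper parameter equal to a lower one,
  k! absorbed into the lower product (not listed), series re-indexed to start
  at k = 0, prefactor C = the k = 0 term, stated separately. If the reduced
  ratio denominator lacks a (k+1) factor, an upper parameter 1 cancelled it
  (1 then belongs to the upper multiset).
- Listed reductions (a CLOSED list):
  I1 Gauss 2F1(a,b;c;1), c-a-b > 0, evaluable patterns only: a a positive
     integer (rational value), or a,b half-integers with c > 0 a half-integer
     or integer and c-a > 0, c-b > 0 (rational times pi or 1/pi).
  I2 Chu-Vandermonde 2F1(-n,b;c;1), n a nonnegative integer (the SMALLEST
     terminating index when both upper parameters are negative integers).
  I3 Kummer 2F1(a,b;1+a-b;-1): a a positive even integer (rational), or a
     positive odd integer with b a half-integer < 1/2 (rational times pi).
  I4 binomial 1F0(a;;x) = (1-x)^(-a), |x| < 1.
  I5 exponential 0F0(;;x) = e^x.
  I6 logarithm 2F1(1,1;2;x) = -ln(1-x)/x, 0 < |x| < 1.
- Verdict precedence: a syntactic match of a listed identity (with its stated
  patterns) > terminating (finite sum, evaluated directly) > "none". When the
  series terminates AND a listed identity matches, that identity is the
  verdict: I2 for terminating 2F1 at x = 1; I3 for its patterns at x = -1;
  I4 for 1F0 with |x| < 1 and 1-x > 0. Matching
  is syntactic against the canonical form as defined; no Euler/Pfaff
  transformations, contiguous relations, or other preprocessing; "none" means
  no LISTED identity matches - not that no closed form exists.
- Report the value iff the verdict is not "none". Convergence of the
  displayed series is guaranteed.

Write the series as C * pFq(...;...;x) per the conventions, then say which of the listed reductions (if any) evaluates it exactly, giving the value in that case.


Classification (C = -3): 2F1 with upper {-1/2, 12/5}, lower {2/5}, argument x = -4/7. Verdict: none. No listed pattern accepts 2F1(-1/2, 12/5; 2/5; -4/7).

Key observation: x = (-4/7) and the ratio is unreduced: k + 2/3 divides both sides (C = -3, x = -4/7).
Adjacent-term ratio: r(k) = (-4/7) * (k-1/2) (k+12/5) / [(k+2/5) (k+1)] - rational in k, leading ratio (-4/7); with t_0 = -3, classification follows.


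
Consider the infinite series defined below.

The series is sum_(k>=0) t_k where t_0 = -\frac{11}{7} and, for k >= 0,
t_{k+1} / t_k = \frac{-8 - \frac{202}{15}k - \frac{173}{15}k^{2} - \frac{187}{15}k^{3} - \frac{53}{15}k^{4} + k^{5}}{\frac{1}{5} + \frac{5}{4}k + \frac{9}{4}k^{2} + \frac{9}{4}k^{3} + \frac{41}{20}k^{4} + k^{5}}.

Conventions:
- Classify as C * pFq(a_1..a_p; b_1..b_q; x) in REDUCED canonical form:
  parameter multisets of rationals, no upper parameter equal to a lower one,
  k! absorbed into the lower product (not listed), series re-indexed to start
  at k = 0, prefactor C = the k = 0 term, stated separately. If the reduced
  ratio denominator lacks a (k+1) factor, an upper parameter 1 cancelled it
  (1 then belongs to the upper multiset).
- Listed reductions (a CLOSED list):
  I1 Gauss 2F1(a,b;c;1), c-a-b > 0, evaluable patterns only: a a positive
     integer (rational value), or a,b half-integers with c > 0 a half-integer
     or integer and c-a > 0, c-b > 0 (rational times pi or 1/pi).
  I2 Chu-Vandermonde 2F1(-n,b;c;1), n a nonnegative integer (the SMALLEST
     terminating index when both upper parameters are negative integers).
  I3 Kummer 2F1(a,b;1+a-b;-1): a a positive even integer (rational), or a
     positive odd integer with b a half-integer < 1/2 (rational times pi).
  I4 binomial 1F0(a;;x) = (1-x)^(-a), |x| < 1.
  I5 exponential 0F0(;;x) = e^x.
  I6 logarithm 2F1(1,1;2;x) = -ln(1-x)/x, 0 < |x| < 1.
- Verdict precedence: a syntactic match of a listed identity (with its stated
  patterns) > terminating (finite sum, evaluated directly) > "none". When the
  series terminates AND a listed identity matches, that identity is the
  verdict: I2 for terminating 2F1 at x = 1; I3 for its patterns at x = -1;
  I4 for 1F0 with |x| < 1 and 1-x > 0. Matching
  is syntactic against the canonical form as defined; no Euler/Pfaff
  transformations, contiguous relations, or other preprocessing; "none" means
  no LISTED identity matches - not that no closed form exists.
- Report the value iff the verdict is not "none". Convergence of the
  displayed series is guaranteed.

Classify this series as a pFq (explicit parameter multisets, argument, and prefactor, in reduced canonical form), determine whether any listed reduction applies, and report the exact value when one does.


With C = -\frac{11}{7}: the canonical form is 2F1(-6, \frac{5}{3}; \frac{1}{4}; 1). Verdict (x = 1): Vandermonde's identity (I2) applies (terminating 2F1 at x = 1 with n = 6, b = 5/3, c = \frac{1}{4}). Sum: -\frac{278597}{1791153}.

The tell: t_0 being -\frac{11}{7}, roots of the ratio polynomials (C = -11/7, x = 1) are the negated parameters.
Consecutive-term ratio: r(k) = 1 * (k-6) (k+\frac{5}{3}) / [(k+\frac{1}{4}) (k+1)] - rational; roots negated = parameters, x = 1, C = -\frac{11}{7}.


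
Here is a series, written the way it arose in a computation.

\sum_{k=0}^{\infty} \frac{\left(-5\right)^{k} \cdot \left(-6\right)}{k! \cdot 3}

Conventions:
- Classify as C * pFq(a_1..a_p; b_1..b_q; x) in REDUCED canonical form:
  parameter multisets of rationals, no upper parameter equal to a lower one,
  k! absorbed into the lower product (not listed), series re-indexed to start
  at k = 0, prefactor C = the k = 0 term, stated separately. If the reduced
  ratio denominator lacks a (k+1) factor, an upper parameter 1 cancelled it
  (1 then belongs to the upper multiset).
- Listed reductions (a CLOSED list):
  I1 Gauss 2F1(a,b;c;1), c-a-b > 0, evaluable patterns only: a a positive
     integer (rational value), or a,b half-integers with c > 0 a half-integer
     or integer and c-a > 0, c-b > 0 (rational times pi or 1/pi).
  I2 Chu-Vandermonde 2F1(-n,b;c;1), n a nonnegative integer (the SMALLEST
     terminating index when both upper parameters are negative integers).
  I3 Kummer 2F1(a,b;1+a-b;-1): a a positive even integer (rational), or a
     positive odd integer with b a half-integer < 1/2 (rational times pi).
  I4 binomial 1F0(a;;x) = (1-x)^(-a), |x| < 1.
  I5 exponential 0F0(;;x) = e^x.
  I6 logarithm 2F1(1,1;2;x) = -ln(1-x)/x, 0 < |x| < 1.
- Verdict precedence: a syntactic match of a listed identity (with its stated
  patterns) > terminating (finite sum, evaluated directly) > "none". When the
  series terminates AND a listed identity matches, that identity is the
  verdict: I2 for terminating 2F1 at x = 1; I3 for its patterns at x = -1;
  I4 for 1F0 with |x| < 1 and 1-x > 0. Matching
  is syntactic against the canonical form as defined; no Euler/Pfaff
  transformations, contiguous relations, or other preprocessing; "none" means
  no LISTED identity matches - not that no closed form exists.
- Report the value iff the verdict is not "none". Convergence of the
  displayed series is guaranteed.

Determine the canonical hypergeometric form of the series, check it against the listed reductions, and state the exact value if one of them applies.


Prefactor -2, argument -5: 0F0 with upper {-} over lower {-}. Verdict: the I5 exponential reduction applies (the 0F0 exponential series at x = -5). Sum: \left(-2\right) \cdot e^{-5}.

Structural cue: t_0 = -2 here, and the constant factors (C = -2, x = -5) combine into one prefactor.
Adjacent-term ratio: r(k) = -5 * 1 / [(k+1)] - rational; roots negated = parameters, x = -5, C = -2.


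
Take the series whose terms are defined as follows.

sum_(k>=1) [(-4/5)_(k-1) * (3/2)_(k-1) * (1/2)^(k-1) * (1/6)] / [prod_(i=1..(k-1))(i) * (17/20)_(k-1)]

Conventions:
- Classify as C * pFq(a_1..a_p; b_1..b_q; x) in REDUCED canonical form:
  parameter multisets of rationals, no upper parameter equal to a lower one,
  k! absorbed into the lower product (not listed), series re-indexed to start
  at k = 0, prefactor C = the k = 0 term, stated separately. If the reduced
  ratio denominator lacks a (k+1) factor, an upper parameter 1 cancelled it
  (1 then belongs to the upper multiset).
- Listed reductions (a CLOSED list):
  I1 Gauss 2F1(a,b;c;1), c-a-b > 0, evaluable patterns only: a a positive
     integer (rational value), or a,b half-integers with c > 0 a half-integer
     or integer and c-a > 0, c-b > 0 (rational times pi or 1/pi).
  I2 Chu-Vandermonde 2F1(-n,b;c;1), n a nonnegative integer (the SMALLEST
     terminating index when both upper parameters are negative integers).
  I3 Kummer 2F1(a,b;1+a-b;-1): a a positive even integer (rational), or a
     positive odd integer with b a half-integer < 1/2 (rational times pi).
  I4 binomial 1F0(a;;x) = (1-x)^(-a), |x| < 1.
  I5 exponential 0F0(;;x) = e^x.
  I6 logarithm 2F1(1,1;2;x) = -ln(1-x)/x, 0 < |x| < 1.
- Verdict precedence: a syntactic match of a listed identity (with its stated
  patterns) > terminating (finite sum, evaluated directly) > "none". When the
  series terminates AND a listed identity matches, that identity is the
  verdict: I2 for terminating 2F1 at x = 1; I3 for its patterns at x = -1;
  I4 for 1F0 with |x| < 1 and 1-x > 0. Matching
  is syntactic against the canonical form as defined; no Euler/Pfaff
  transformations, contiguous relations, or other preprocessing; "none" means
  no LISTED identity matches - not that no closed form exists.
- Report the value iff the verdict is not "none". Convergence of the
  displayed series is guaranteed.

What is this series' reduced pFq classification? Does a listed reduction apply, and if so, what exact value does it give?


Key step: from the first term 1/6: the product of the first k integers (prefactor 1/6) is k!.
Step ratio: r(k) = (1/2) * (k-4/5) (k+3/2) / [(k+17/20) (k+1)] ; factor over Q: parameters, x = (1/2), and C = 1/6.

x = 1/2 here; the reduced form reads 2F1, upper {-4/5, 3/2}, lower {17/20}, C = 1/6. Verdict: none. A 2F1 with upper {-4/5, 3/2} fits none of I1-I6 at x = 1/2; the sum runs forever.


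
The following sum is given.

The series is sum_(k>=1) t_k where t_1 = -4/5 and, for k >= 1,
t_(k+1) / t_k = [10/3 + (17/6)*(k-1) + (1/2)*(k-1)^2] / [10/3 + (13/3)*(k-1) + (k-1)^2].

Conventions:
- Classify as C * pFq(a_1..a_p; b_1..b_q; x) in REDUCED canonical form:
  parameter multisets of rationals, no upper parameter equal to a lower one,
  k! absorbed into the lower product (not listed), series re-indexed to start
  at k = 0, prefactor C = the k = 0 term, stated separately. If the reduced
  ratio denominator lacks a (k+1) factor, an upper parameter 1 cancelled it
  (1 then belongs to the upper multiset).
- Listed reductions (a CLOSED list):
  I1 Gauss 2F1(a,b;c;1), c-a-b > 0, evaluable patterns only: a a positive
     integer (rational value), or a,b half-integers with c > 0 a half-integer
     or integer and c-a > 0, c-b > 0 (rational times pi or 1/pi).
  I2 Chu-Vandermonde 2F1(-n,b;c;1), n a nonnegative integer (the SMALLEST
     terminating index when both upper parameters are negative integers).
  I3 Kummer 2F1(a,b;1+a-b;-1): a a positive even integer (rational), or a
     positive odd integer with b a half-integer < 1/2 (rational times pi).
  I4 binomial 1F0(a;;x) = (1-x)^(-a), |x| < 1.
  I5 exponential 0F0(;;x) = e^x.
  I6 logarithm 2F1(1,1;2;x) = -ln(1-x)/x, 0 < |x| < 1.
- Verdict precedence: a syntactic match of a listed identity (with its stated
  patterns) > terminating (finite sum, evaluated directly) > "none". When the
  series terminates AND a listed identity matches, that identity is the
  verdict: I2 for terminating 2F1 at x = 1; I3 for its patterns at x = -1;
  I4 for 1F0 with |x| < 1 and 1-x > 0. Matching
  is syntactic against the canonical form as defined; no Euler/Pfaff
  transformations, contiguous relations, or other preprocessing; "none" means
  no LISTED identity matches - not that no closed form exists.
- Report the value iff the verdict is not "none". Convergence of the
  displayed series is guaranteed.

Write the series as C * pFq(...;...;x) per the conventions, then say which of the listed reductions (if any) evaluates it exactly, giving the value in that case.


Prefactor -4/5, argument 1/2: 2F1 with upper {5/3, 4} over lower {10/3}. Verdict: none here - no I1-I6 shape fits x = 1/2 with lower {10/3}.

First insight: with t_0 = -4/5, factor the ratio over Q (C = -4/5): negated roots = parameters.
Ratio: r(k) = (1/2) * (k+5/3) (k+4) / [(k+10/3) (k+1)] - poly over poly, x = (1/2) from leading terms; C = -4/5 at k = 0.


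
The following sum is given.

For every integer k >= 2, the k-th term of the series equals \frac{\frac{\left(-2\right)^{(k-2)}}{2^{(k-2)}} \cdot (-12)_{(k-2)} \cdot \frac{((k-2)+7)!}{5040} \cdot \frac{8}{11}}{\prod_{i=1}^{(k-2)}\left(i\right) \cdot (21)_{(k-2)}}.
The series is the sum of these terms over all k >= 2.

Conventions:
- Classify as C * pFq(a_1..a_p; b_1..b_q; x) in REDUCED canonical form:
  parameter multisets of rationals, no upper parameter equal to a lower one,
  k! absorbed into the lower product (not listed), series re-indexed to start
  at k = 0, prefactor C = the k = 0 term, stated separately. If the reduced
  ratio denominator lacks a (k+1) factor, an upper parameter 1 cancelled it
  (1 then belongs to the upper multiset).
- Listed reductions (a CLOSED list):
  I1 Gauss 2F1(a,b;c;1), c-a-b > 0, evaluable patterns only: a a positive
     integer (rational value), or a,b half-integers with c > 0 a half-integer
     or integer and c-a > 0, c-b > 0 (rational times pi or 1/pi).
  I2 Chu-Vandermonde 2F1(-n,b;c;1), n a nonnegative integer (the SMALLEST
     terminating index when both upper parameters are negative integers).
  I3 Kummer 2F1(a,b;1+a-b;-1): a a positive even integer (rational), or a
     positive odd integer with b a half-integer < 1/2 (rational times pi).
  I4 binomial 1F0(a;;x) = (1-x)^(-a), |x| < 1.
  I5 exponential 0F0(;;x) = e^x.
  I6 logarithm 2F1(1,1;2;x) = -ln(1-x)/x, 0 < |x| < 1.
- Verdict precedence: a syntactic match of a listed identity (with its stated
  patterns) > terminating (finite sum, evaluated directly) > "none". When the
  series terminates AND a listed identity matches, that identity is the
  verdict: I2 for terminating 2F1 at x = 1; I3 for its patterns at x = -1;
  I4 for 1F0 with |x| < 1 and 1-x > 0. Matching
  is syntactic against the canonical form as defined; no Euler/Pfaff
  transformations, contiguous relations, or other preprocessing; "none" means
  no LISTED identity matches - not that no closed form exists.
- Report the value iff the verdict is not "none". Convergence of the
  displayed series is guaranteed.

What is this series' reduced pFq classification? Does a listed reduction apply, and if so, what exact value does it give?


x = -1 here; the reduced form reads 2F1, upper {-12, 8}, lower {21}, C = \frac{8}{11}. Verdict at x = -1: Kummer's theorem (I3) matches (x = -1; c = 21 equals 1+a-b for upper {-12, 8}: listed pattern). Its exact value is \frac{3876}{77}.

First insight: x = -1 and the factorial ratio (prefactor 8/11) (k+a-1)!/(a-1)! is a rising factorial (a)_k.
Adjacent-term ratio: r(k) = -1 * (k-12) (k+8) / [(k+21) (k+1)] - rational in k, leading ratio -1; with t_0 = \frac{8}{11}, classification follows.


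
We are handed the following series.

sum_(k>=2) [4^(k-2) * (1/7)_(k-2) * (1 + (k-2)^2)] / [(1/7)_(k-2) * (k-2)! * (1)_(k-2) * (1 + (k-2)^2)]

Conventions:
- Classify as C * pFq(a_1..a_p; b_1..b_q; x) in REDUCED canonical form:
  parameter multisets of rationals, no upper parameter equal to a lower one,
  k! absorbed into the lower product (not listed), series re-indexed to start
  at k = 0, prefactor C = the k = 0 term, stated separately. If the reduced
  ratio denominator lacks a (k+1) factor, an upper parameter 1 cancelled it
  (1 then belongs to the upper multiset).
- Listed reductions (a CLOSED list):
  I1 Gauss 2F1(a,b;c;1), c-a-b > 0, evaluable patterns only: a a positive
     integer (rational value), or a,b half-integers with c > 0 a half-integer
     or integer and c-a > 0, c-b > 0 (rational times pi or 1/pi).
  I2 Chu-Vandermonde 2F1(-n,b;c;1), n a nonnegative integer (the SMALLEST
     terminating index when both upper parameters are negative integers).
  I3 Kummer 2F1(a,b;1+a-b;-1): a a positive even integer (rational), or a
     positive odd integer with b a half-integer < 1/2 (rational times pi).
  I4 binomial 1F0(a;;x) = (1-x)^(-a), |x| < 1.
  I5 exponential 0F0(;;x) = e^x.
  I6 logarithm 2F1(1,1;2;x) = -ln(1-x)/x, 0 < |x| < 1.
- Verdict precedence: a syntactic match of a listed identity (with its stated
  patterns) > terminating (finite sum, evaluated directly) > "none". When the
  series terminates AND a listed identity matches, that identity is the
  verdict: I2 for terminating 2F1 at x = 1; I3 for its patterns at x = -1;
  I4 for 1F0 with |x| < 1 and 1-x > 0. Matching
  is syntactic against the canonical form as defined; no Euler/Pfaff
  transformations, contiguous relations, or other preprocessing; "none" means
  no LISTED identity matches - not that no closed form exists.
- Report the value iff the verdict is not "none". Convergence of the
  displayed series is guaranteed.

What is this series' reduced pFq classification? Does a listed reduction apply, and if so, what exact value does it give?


x = 4 here; the reduced form reads 0F1, upper {-}, lower {1}, C = 1. Verdict: none - at argument 4 the multisets {-} ; {1} match no listed identity.

Structural cue: x = 4 and (1)_k (prefactor 1) is k! itself.
Term ratio: r(k) = 4 * 1 / [(k+1) (k+1)] - rational in k, leading ratio 4; with t_0 = 1, classification follows.
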